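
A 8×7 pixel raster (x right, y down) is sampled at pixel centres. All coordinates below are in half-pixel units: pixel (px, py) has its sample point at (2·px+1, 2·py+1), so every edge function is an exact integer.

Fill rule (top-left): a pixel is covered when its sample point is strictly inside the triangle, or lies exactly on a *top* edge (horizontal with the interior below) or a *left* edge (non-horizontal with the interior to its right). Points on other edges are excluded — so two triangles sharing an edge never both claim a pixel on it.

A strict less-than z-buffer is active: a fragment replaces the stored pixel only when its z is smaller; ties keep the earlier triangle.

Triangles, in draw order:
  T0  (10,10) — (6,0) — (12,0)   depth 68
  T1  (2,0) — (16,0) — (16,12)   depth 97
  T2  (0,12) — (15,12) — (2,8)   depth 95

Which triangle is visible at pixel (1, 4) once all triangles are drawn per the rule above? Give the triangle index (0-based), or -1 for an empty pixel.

T0:
  2·area = 60
  edge (10, 10)→(6, 0): d=(-4,-10) top-left  bias=+0
  edge (6, 0)→(12, 0): d=(6,0) top-left  bias=+0
  edge (12, 0)→(10, 10): d=(-2,10) right/bottom  bias=-1
    (3,0)@(7, 1): e=[6,6,48] → █
    (4,0)@(9, 1): e=[26,6,28] → █
    (5,0)@(11, 1): e=[46,6,8] → █
    (6,0)@(13, 1): e=[66,6,-12] → ·
    (3,1)@(7, 3): e=[-2,18,44] → ·
    (4,1)@(9, 3): e=[18,18,24] → █
    (6,1)@(13, 3): e=[58,18,-16] → ·
    (4,2)@(9, 5): e=[10,30,20] → █
    (5,2)@(11, 5): e=[30,30,0] → ·  [on edge]
    (4,3)@(9, 7): e=[2,42,16] → █
    (5,3)@(11, 7): e=[22,42,-4] → ·
    (4,4)@(9, 9): e=[-6,54,12] → ·
  covered (7 px):
    · · · █ █ █ · ·
    · · · · █ █ · ·
    · · · · █ · · ·
    · · · · █ · · ·
    · · · · · · · ·
    · · · · · · · ·
    · · · · · · · ·
T1:
  2·area = 168
  edge (2, 0)→(16, 0): d=(14,0) top-left  bias=+0
  edge (16, 0)→(16, 12): d=(0,12) right/bottom  bias=-1
  edge (16, 12)→(2, 0): d=(-14,-12) top-left  bias=+0
    (2,0)@(5, 1): e=[14,132,22] → █
    (3,0)@(7, 1): e=[14,108,46] → █
    (4,0)@(9, 1): e=[14,84,70] → █
    (5,0)@(11, 1): e=[14,60,94] → █
    (6,0)@(13, 1): e=[14,36,118] → █
    (7,0)@(15, 1): e=[14,12,142] → █
    (2,1)@(5, 3): e=[42,132,-6] → ·
    (3,1)@(7, 3): e=[42,108,18] → █
    (3,2)@(7, 5): e=[70,108,-10] → ·
    (4,2)@(9, 5): e=[70,84,14] → █
    (4,3)@(9, 7): e=[98,84,-14] → ·
    (5,3)@(11, 7): e=[98,60,10] → █
  covered (21 px):
    · · █ █ █ █ █ █
    · · · █ █ █ █ █
    · · · · █ █ █ █
    · · · · · █ █ █
    · · · · · · █ █
    · · · · · · · █
    · · · · · · · ·
T2:
  2·area = 60  (B↔C swapped to make it positive)
  edge (0, 12)→(2, 8): d=(2,-4) top-left  bias=+0
  edge (2, 8)→(15, 12): d=(13,4) right/bottom  bias=-1
  edge (15, 12)→(0, 12): d=(-15,0) right/bottom  bias=-1
    (1,4)@(3, 9): e=[6,9,45] → █
    (2,4)@(5, 9): e=[14,1,45] → █
    (3,4)@(7, 9): e=[22,-7,45] → ·
    (0,5)@(1, 11): e=[2,43,15] → █
    (3,5)@(7, 11): e=[26,19,15] → █
    (4,5)@(9, 11): e=[34,11,15] → █
    (5,5)@(11, 11): e=[42,3,15] → █
    (6,5)@(13, 11): e=[50,-5,15] → ·
    (0,6)@(1, 13): e=[6,69,-15] → ·
    (1,6)@(3, 13): e=[14,61,-15] → ·
    (2,6)@(5, 13): e=[22,53,-15] → ·
    (3,6)@(7, 13): e=[30,45,-15] → ·
  covered (8 px):
    · · · · · · · ·
    · · · · · · · ·
    · · · · · · · ·
    · · · · · · · ·
    · █ █ · · · · ·
    █ █ █ █ █ █ · ·
    · · · · · · · ·

Z-buffer (winner per pixel, '.' = empty):
  . . 1 0 0 0 1 1
  . . . 1 0 0 1 1
  . . . . 0 1 1 1
  . . . . 0 1 1 1
  . 2 2 . . . 1 1
  2 2 2 2 2 2 . 1
  . . . . . . . .

Result: 2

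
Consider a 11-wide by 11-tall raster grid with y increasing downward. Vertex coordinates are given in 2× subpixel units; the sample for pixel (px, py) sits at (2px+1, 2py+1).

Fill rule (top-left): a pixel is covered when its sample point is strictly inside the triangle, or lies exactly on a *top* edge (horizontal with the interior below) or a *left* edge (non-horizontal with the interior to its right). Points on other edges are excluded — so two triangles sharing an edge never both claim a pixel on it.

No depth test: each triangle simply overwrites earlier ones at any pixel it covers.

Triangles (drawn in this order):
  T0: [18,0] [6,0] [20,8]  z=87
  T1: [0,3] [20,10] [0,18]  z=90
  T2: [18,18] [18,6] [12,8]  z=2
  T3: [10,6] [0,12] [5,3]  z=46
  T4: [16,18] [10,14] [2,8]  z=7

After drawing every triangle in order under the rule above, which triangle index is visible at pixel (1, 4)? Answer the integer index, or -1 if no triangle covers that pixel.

T0:
  2·area = 96  (B↔C swapped to make it positive)
  edge (18, 0)→(20, 8): d=(2,8) right/bottom  bias=-1
  edge (20, 8)→(6, 0): d=(-14,-8) top-left  bias=+0
  edge (6, 0)→(18, 0): d=(12,0) top-left  bias=+0
    (4,0)@(9, 1): e=[74,10,12] → X
    (5,0)@(11, 1): e=[58,26,12] → X
    (6,0)@(13, 1): e=[42,42,12] → X
    (7,0)@(15, 1): e=[26,58,12] → X
    (8,0)@(17, 1): e=[10,74,12] → X
    (9,0)@(19, 1): e=[-6,90,12] → .
    (4,1)@(9, 3): e=[78,-18,36] → .
    (5,1)@(11, 3): e=[62,-2,36] → .
    (6,1)@(13, 3): e=[46,14,36] → X
    (9,1)@(19, 3): e=[-2,62,36] → .
    (6,2)@(13, 5): e=[50,-14,60] → .
    (7,2)@(15, 5): e=[34,2,60] → X
  covered (12 px):
    . . . . X X X X X . .
    . . . . . . X X X . .
    . . . . . . . X X X .
    . . . . . . . . . X .
    . . . . . . . . . . .
    . . . . . . . . . . .
    . . . . . . . . . . .
    . . . . . . . . . . .
    . . . . . . . . . . .
    . . . . . . . . . . .
    . . . . . . . . . . .
T1:
  2·area = 300
  edge (0, 3)→(20, 10): d=(20,7) right/bottom  bias=-1
  edge (20, 10)→(0, 18): d=(-20,8) right/bottom  bias=-1
  edge (0, 18)→(0, 3): d=(0,-15) top-left  bias=+0
    (0,2)@(1, 5): e=[33,252,15] → X
    (1,2)@(3, 5): e=[19,236,45] → X
    (2,2)@(5, 5): e=[5,220,75] → X
    (3,2)@(7, 5): e=[-9,204,105] → .
    (0,3)@(1, 7): e=[73,212,15] → X
    (3,3)@(7, 7): e=[31,164,105] → X
    (4,3)@(9, 7): e=[17,148,135] → X
    (5,3)@(11, 7): e=[3,132,165] → X
    (6,3)@(13, 7): e=[-11,116,195] → .
    (0,4)@(1, 9): e=[113,172,15] → X
    (6,4)@(13, 9): e=[29,76,195] → X
    (7,4)@(15, 9): e=[15,60,225] → X
  covered (38 px):
    . . . . . . . . . . .
    . . . . . . . . . . .
    X X X . . . . . . . .
    X X X X X X . . . . .
    X X X X X X X X X . .
    X X X X X X X X X . .
    X X X X X X . . . . .
    X X X X . . . . . . .
    X . . . . . . . . . .
    . . . . . . . . . . .
    . . . . . . . . . . .
T2:
  2·area = 72  (B↔C swapped to make it positive)
  edge (18, 18)→(12, 8): d=(-6,-10) top-left  bias=+0
  edge (12, 8)→(18, 6): d=(6,-2) top-left  bias=+0
  edge (18, 6)→(18, 18): d=(0,12) right/bottom  bias=-1
    (4,1)@(9, 3): e=[0,-36,108] → .  [on edge]
    (10,2)@(21, 5): e=[108,0,-36] → .  [on edge]
    (7,3)@(15, 7): e=[36,0,36] → X  [on edge]
    (8,3)@(17, 7): e=[56,4,12] → X
    (9,3)@(19, 7): e=[76,8,-12] → .
    (4,4)@(9, 9): e=[-36,0,108] → .  [on edge]
    (6,4)@(13, 9): e=[4,8,60] → X
    (9,4)@(19, 9): e=[64,20,-12] → .
    (1,5)@(3, 11): e=[-108,0,180] → .  [on edge]
    (6,5)@(13, 11): e=[-8,20,60] → .
    (7,5)@(15, 11): e=[12,24,36] → X
    (9,5)@(19, 11): e=[52,32,-12] → .
    (7,6)@(15, 13): e=[0,36,36] → X  [on edge]
  covered (10 px):
    . . . . . . . . . . .
    . . . . . . . . . . .
    . . . . . . . . . . .
    . . . . . . . X X . .
    . . . . . . X X X . .
    . . . . . . . X X . .
    . . . . . . . X X . .
    . . . . . . . . X . .
    . . . . . . . . . . .
    . . . . . . . . . . .
    . . . . . . . . . . .
T3:
  2·area = 60
  edge (10, 6)→(0, 12): d=(-10,6) right/bottom  bias=-1
  edge (0, 12)→(5, 3): d=(5,-9) top-left  bias=+0
  edge (5, 3)→(10, 6): d=(5,3) right/bottom  bias=-1
    (2,1)@(5, 3): e=[60,0,0] → .  [on edge]
    (7,1)@(15, 3): e=[0,90,-30] → .  [on edge]
    (2,2)@(5, 5): e=[40,10,10] → X
    (3,2)@(7, 5): e=[28,28,4] → X
    (4,2)@(9, 5): e=[16,46,-2] → .
    (1,3)@(3, 7): e=[32,2,26] → X
    (4,3)@(9, 7): e=[-4,56,8] → .
    (1,4)@(3, 9): e=[12,12,36] → X
    (2,4)@(5, 9): e=[0,30,30] → .  [on edge]
    (3,4)@(7, 9): e=[-12,48,24] → .
    (7,4)@(15, 9): e=[-60,120,0] → .  [on edge]
    (0,5)@(1, 11): e=[4,4,52] → X
  covered (7 px):
    . . . . . . . . . . .
    . . . . . . . . . . .
    . . X X . . . . . . .
    . X X X . . . . . . .
    . X . . . . . . . . .
    X . . . . . . . . . .
    . . . . . . . . . . .
    . . . . . . . . . . .
    . . . . . . . . . . .
    . . . . . . . . . . .
    . . . . . . . . . . .
T4:
  2·area = 4
  edge (16, 18)→(10, 14): d=(-6,-4) top-left  bias=+0
  edge (10, 14)→(2, 8): d=(-8,-6) top-left  bias=+0
  edge (2, 8)→(16, 18): d=(14,10) right/bottom  bias=-1
    (4,6)@(9, 13): e=[2,2,0] → .  [on edge]
  covered (0 px):
    . . . . . . . . . . .
    . . . . . . . . . . .
    . . . . . . . . . . .
    . . . . . . . . . . .
    . . . . . . . . . . .
    . . . . . . . . . . .
    . . . . . . . . . . .
    . . . . . . . . . . .
    . . . . . . . . . . .
    . . . . . . . . . . .
    . . . . . . . . . . .

Z-buffer (winner per pixel, '.' = empty):
  . . . . 0 0 0 0 0 . .
  . . . . . . 0 0 0 . .
  1 1 3 3 . . . 0 0 0 .
  1 3 3 3 1 1 . 2 2 0 .
  1 3 1 1 1 1 2 2 2 . .
  3 1 1 1 1 1 1 2 2 . .
  1 1 1 1 1 1 . 2 2 . .
  1 1 1 1 . . . . 2 . .
  1 . . . . . . . . . .
  . . . . . . . . . . .
  . . . . . . . . . . .

Result: 3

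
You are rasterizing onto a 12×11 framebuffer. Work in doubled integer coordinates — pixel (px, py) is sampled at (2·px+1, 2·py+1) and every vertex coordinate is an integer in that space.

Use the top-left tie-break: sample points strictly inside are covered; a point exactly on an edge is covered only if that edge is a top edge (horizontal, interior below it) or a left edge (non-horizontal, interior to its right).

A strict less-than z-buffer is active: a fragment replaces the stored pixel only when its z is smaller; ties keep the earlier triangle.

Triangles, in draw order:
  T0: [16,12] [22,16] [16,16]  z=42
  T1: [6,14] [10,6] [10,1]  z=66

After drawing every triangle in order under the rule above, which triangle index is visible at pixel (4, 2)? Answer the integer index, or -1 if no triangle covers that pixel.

T0:
  2·area = 24
  edge (16, 12)→(22, 16): d=(6,4) right/bottom  bias=-1
  edge (22, 16)→(16, 16): d=(-6,0) right/bottom  bias=-1
  edge (16, 16)→(16, 12): d=(0,-4) top-left  bias=+0
    (8,6)@(17, 13): e=[2,18,4] → X
    (9,6)@(19, 13): e=[-6,18,12] → .
    (8,7)@(17, 15): e=[14,6,4] → X
    (9,7)@(19, 15): e=[6,6,12] → X
    (10,7)@(21, 15): e=[-2,6,20] → .
    (8,8)@(17, 17): e=[26,-6,4] → .
    (9,8)@(19, 17): e=[18,-6,12] → .
  covered (3 px):
    . . . . . . . . . . . .
    . . . . . . . . . . . .
    . . . . . . . . . . . .
    . . . . . . . . . . . .
    . . . . . . . . . . . .
    . . . . . . . . . . . .
    . . . . . . . . X . . .
    . . . . . . . . X X . .
    . . . . . . . . . . . .
    . . . . . . . . . . . .
    . . . . . . . . . . . .
T1:
  2·area = 20  (B↔C swapped to make it positive)
  edge (6, 14)→(10, 1): d=(4,-13) top-left  bias=+0
  edge (10, 1)→(10, 6): d=(0,5) right/bottom  bias=-1
  edge (10, 6)→(6, 14): d=(-4,8) right/bottom  bias=-1
    (4,2)@(9, 5): e=[3,5,12] → X
    (5,2)@(11, 5): e=[29,-5,-4] → .
    (4,3)@(9, 7): e=[11,5,4] → X
    (5,3)@(11, 7): e=[37,-5,-12] → .
    (4,4)@(9, 9): e=[19,5,-4] → .
    (3,5)@(7, 11): e=[1,15,4] → X
    (4,5)@(9, 11): e=[27,5,-12] → .
    (3,6)@(7, 13): e=[9,15,-4] → .
  covered (3 px):
    . . . . . . . . . . . .
    . . . . . . . . . . . .
    . . . . X . . . . . . .
    . . . . X . . . . . . .
    . . . . . . . . . . . .
    . . . X . . . . . . . .
    . . . . . . . . . . . .
    . . . . . . . . . . . .
    . . . . . . . . . . . .
    . . . . . . . . . . . .
    . . . . . . . . . . . .

Z-buffer (winner per pixel, '.' = empty):
  . . . . . . . . . . . .
  . . . . . . . . . . . .
  . . . . 1 . . . . . . .
  . . . . 1 . . . . . . .
  . . . . . . . . . . . .
  . . . 1 . . . . . . . .
  . . . . . . . . 0 . . .
  . . . . . . . . 0 0 . .
  . . . . . . . . . . . .
  . . . . . . . . . . . .
  . . . . . . . . . . . .

Answer: 1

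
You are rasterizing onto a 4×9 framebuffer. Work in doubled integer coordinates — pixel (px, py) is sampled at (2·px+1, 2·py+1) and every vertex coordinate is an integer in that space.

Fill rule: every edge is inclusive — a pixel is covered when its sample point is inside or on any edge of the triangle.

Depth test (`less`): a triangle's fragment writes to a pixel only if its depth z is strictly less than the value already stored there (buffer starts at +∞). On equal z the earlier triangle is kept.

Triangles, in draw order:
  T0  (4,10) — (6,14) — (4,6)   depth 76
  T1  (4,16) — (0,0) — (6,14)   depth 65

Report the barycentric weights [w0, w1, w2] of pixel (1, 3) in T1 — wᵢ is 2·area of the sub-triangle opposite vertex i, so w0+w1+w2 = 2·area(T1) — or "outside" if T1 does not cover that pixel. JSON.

T0:
  2·area = 8  (B↔C swapped to make it positive)
  edge (4, 10)→(4, 6): d=(0,-4) inclusive
  edge (4, 6)→(6, 14): d=(2,8) inclusive
  edge (6, 14)→(4, 10): d=(-2,-4) inclusive
    (2,5)@(5, 11): e=[4,2,2] → #
    (3,5)@(7, 11): e=[12,-14,10] → ·
    (2,6)@(5, 13): e=[4,6,-2] → ·
  covered (1 px):
    · · · ·
    · · · ·
    · · · ·
    · · · ·
    · · · ·
    · · # ·
    · · · ·
    · · · ·
    · · · ·
T1:
  2·area = 40
  edge (4, 16)→(0, 0): d=(-4,-16) inclusive
  edge (0, 0)→(6, 14): d=(6,14) inclusive
  edge (6, 14)→(4, 16): d=(-2,2) inclusive
    (0,1)@(1, 3): e=[4,4,32] → #
    (1,1)@(3, 3): e=[36,-24,28] → ·
    (0,2)@(1, 5): e=[-4,16,28] → ·
    (1,3)@(3, 7): e=[20,0,20] → #  [on edge]
    (2,3)@(5, 7): e=[52,-28,16] → ·
    (1,4)@(3, 9): e=[12,12,16] → #
    (2,4)@(5, 9): e=[44,-16,12] → ·
    (1,5)@(3, 11): e=[4,24,12] → #
    (2,5)@(5, 11): e=[36,-4,8] → ·
    (1,6)@(3, 13): e=[-4,36,8] → ·
    (2,6)@(5, 13): e=[28,8,4] → #
    (3,6)@(7, 13): e=[60,-20,0] → ·  [on edge]
    (2,7)@(5, 15): e=[20,20,0] → #  [on edge]
    (1,8)@(3, 17): e=[-20,60,0] → ·  [on edge]
  covered (6 px):
    · · · ·
    # · · ·
    · · · ·
    · # · ·
    · # · ·
    · # · ·
    · · # ·
    · · # ·
    · · · ·

Answer: [0,20,20]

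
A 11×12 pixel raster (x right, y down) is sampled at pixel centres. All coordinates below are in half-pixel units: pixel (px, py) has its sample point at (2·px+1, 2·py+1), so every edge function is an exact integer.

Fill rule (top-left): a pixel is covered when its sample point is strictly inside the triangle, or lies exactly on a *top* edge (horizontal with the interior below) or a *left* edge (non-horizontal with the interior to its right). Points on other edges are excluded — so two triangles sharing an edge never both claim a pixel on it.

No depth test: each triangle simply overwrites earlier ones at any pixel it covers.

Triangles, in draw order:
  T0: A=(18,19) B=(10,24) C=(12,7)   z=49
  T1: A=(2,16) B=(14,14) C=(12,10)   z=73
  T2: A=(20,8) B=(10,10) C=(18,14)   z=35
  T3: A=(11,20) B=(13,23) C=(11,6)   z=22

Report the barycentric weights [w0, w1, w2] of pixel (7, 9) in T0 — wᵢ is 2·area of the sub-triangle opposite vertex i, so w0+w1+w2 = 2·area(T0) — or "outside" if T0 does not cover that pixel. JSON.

T0:
  2·area = 126
  edge (18, 19)→(10, 24): d=(-8,5) right/bottom  bias=-1
  edge (10, 24)→(12, 7): d=(2,-17) top-left  bias=+0
  edge (12, 7)→(18, 19): d=(6,12) right/bottom  bias=-1
    (4,0)@(9, 1): e=[189,-63,0] → .  [on edge]
    (5,2)@(11, 5): e=[147,-21,0] → .  [on edge]
    (6,4)@(13, 9): e=[105,21,0] → .  [on edge]
    (6,5)@(13, 11): e=[89,25,12] → X
    (7,5)@(15, 11): e=[79,59,-12] → .
    (6,6)@(13, 13): e=[73,29,24] → X
    (7,6)@(15, 13): e=[63,63,0] → .  [on edge]
    (6,7)@(13, 15): e=[57,33,36] → X
    (7,7)@(15, 15): e=[47,67,12] → X
    (8,7)@(17, 15): e=[37,101,-12] → .
    (5,8)@(11, 17): e=[51,3,72] → X
    (8,8)@(17, 17): e=[21,105,0] → .  [on edge]
    (9,10)@(19, 21): e=[-21,147,0] → .  [on edge]
  covered (14 px):
    . . . . . . . . . . .
    . . . . . . . . . . .
    . . . . . . . . . . .
    . . . . . . . . . . .
    . . . . . . . . . . .
    . . . . . . X . . . .
    . . . . . . X . . . .
    . . . . . . X X . . .
    . . . . . X X X . . .
    . . . . . X X X X . .
    . . . . . X X . . . .
    . . . . . X . . . . .
T1:
  2·area = 52  (B↔C swapped to make it positive)
  edge (2, 16)→(12, 10): d=(10,-6) top-left  bias=+0
  edge (12, 10)→(14, 14): d=(2,4) right/bottom  bias=-1
  edge (14, 14)→(2, 16): d=(-12,2) right/bottom  bias=-1
    (8,3)@(17, 7): e=[0,-26,78] → .  [on edge]
    (5,5)@(11, 11): e=[4,6,42] → X
    (6,5)@(13, 11): e=[16,-2,38] → .
    (3,6)@(7, 13): e=[0,26,26] → X  [on edge]
    (4,6)@(9, 13): e=[12,18,22] → X
    (6,6)@(13, 13): e=[36,2,14] → X
    (7,6)@(15, 13): e=[48,-6,10] → .
    (2,7)@(5, 15): e=[8,38,6] → X
    (4,7)@(9, 15): e=[32,22,-2] → .
    (5,7)@(11, 15): e=[44,14,-6] → .
    (6,7)@(13, 15): e=[56,6,-10] → .
    (2,8)@(5, 17): e=[28,42,-18] → .
  covered (7 px):
    . . . . . . . . . . .
    . . . . . . . . . . .
    . . . . . . . . . . .
    . . . . . . . . . . .
    . . . . . . . . . . .
    . . . . . X . . . . .
    . . . X X X X . . . .
    . . X X . . . . . . .
    . . . . . . . . . . .
    . . . . . . . . . . .
    . . . . . . . . . . .
    . . . . . . . . . . .
T2:
  2·area = 56  (B↔C swapped to make it positive)
  edge (20, 8)→(18, 14): d=(-2,6) right/bottom  bias=-1
  edge (18, 14)→(10, 10): d=(-8,-4) top-left  bias=+0
  edge (10, 10)→(20, 8): d=(10,-2) top-left  bias=+0
    (10,2)@(21, 5): e=[0,84,-28] → .  [on edge]
    (7,4)@(15, 9): e=[28,28,0] → X  [on edge]
    (8,4)@(17, 9): e=[16,36,4] → X
    (9,4)@(19, 9): e=[4,44,8] → X
    (10,4)@(21, 9): e=[-8,52,12] → .
    (2,5)@(5, 11): e=[84,-28,0] → .  [on edge]
    (6,5)@(13, 11): e=[36,4,16] → X
    (9,5)@(19, 11): e=[0,28,28] → .  [on edge]
    (6,6)@(13, 13): e=[32,-12,36] → .
    (7,6)@(15, 13): e=[20,-4,40] → .
    (8,6)@(17, 13): e=[8,4,44] → X
    (9,6)@(19, 13): e=[-4,12,48] → .
    (8,8)@(17, 17): e=[0,-28,84] → .  [on edge]
    (7,11)@(15, 23): e=[0,-84,140] → .  [on edge]
  covered (7 px):
    . . . . . . . . . . .
    . . . . . . . . . . .
    . . . . . . . . . . .
    . . . . . . . . . . .
    . . . . . . . X X X .
    . . . . . . X X X . .
    . . . . . . . . X . .
    . . . . . . . . . . .
    . . . . . . . . . . .
    . . . . . . . . . . .
    . . . . . . . . . . .
    . . . . . . . . . . .
T3:
  2·area = 28  (B↔C swapped to make it positive)
  edge (11, 20)→(11, 6): d=(0,-14) top-left  bias=+0
  edge (11, 6)→(13, 23): d=(2,17) right/bottom  bias=-1
  edge (13, 23)→(11, 20): d=(-2,-3) top-left  bias=+0
    (5,0)@(11, 1): e=[0,-10,38] → .  [on edge]
    (5,1)@(11, 3): e=[0,-6,34] → .  [on edge]
    (0,2)@(1, 5): e=[-140,168,0] → .  [on edge]
    (5,2)@(11, 5): e=[0,-2,30] → .  [on edge]
    (5,3)@(11, 7): e=[0,2,26] → X  [on edge]
    (6,3)@(13, 7): e=[28,-32,32] → .
    (5,4)@(11, 9): e=[0,6,22] → X  [on edge]
    (6,4)@(13, 9): e=[28,-28,28] → .
    (2,5)@(5, 11): e=[-84,112,0] → .  [on edge]
    (5,5)@(11, 11): e=[0,10,18] → X  [on edge]
    (6,5)@(13, 11): e=[28,-24,24] → .
    (5,6)@(11, 13): e=[0,14,14] → X  [on edge]
    (5,7)@(11, 15): e=[0,18,10] → X  [on edge]
    (4,8)@(9, 17): e=[-28,56,0] → .  [on edge]
    (5,8)@(11, 17): e=[0,22,6] → X  [on edge]
    (5,9)@(11, 19): e=[0,26,2] → X  [on edge]
    (5,10)@(11, 21): e=[0,30,-2] → .  [on edge]
    (5,11)@(11, 23): e=[0,34,-6] → .  [on edge]
    (6,11)@(13, 23): e=[28,0,0] → .  [on edge]
  covered (7 px):
    . . . . . . . . . . .
    . . . . . . . . . . .
    . . . . . . . . . . .
    . . . . . X . . . . .
    . . . . . X . . . . .
    . . . . . X . . . . .
    . . . . . X . . . . .
    . . . . . X . . . . .
    . . . . . X . . . . .
    . . . . . X . . . . .
    . . . . . . . . . . .
    . . . . . . . . . . .

Final: [75,36,15]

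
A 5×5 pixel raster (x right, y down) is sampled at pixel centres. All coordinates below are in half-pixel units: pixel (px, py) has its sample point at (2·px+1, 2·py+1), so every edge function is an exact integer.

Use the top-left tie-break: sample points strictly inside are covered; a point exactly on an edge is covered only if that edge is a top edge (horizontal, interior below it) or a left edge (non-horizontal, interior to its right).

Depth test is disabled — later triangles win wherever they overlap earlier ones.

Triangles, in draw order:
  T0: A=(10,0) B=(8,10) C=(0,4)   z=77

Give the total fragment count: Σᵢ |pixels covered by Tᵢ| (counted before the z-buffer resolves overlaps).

T0:
  2·area = 92
  edge (10, 0)→(8, 10): d=(-2,10) right/bottom  bias=-1
  edge (8, 10)→(0, 4): d=(-8,-6) top-left  bias=+0
  edge (0, 4)→(10, 0): d=(10,-4) top-left  bias=+0
    (4,0)@(9, 1): e=[8,78,6] → █
    (1,1)@(3, 3): e=[64,26,2] → █
    (2,1)@(5, 3): e=[44,38,10] → █
    (3,1)@(7, 3): e=[24,50,18] → █
    (1,2)@(3, 5): e=[60,10,22] → █
    (4,2)@(9, 5): e=[0,46,46] → ·  [on edge]
    (1,3)@(3, 7): e=[56,-6,42] → ·
    (2,3)@(5, 7): e=[36,6,50] → █
    (4,3)@(9, 7): e=[-4,30,66] → ·
    (2,4)@(5, 9): e=[32,-10,70] → ·
    (3,4)@(7, 9): e=[12,2,78] → █
    (4,4)@(9, 9): e=[-8,14,86] → ·
  covered (11 px):
    · · · · █
    · █ █ █ █
    · █ █ █ ·
    · · █ █ ·
    · · · █ ·

Result: 11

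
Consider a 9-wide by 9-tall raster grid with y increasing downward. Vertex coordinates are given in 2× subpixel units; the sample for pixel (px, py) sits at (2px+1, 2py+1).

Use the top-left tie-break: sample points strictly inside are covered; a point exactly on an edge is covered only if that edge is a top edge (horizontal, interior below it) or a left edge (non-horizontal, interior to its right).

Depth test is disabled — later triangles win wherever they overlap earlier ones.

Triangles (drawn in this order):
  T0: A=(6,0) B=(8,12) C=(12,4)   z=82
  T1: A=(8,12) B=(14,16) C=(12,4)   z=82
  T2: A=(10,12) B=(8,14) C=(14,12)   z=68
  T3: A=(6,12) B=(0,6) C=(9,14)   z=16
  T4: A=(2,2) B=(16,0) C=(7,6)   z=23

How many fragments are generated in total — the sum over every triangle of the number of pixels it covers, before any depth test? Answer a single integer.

T0:
  2·area = 64  (B↔C swapped to make it positive)
  edge (6, 0)→(12, 4): d=(6,4) right/bottom  bias=-1
  edge (12, 4)→(8, 12): d=(-4,8) right/bottom  bias=-1
  edge (8, 12)→(6, 0): d=(-2,-12) top-left  bias=+0
    (3,0)@(7, 1): e=[2,52,10] → #
    (4,0)@(9, 1): e=[-6,36,34] → ·
    (3,1)@(7, 3): e=[14,44,6] → #
    (4,1)@(9, 3): e=[6,28,30] → #
    (5,1)@(11, 3): e=[-2,12,54] → ·
    (3,2)@(7, 5): e=[26,36,2] → #
    (5,2)@(11, 5): e=[10,4,50] → #
    (6,2)@(13, 5): e=[2,-12,74] → ·
    (3,3)@(7, 7): e=[38,28,-2] → ·
    (4,3)@(9, 7): e=[30,12,22] → #
    (5,3)@(11, 7): e=[22,-4,46] → ·
    (4,4)@(9, 9): e=[42,4,18] → #
  covered (8 px):
    · · · # · · · · ·
    · · · # # · · · ·
    · · · # # # · · ·
    · · · · # · · · ·
    · · · · # · · · ·
    · · · · · · · · ·
    · · · · · · · · ·
    · · · · · · · · ·
    · · · · · · · · ·
T1:
  2·area = 64  (B↔C swapped to make it positive)
  edge (8, 12)→(12, 4): d=(4,-8) top-left  bias=+0
  edge (12, 4)→(14, 16): d=(2,12) right/bottom  bias=-1
  edge (14, 16)→(8, 12): d=(-6,-4) top-left  bias=+0
    (5,3)@(11, 7): e=[4,18,42] → #
    (6,3)@(13, 7): e=[20,-6,50] → ·
    (5,4)@(11, 9): e=[12,22,30] → #
    (6,4)@(13, 9): e=[28,-2,38] → ·
    (4,5)@(9, 11): e=[4,50,10] → #
    (6,5)@(13, 11): e=[36,2,26] → #
    (7,5)@(15, 11): e=[52,-22,34] → ·
    (4,6)@(9, 13): e=[12,54,-2] → ·
    (5,6)@(11, 13): e=[28,30,6] → #
    (7,6)@(15, 13): e=[60,-18,22] → ·
    (5,7)@(11, 15): e=[36,34,-6] → ·
    (6,7)@(13, 15): e=[52,10,2] → #
  covered (8 px):
    · · · · · · · · ·
    · · · · · · · · ·
    · · · · · · · · ·
    · · · · · # · · ·
    · · · · · # · · ·
    · · · · # # # · ·
    · · · · · # # · ·
    · · · · · · # · ·
    · · · · · · · · ·
T2:
  2·area = 8  (B↔C swapped to make it positive)
  edge (10, 12)→(14, 12): d=(4,0) top-left  bias=+0
  edge (14, 12)→(8, 14): d=(-6,2) right/bottom  bias=-1
  edge (8, 14)→(10, 12): d=(2,-2) top-left  bias=+0
    (8,2)@(17, 5): e=[-28,36,0] → ·  [on edge]
    (7,3)@(15, 7): e=[-20,28,0] → ·  [on edge]
    (6,4)@(13, 9): e=[-12,20,0] → ·  [on edge]
    (5,5)@(11, 11): e=[-4,12,0] → ·  [on edge]
    (8,5)@(17, 11): e=[-4,0,12] → ·  [on edge]
    (4,6)@(9, 13): e=[4,4,0] → #  [on edge]
    (5,6)@(11, 13): e=[4,0,4] → ·  [on edge]
    (2,7)@(5, 15): e=[12,0,-4] → ·  [on edge]
    (3,7)@(7, 15): e=[12,-4,0] → ·  [on edge]
    (4,7)@(9, 15): e=[12,-8,4] → ·
    (2,8)@(5, 17): e=[20,-12,0] → ·  [on edge]
  covered (1 px):
    · · · · · · · · ·
    · · · · · · · · ·
    · · · · · · · · ·
    · · · · · · · · ·
    · · · · · · · · ·
    · · · · · · · · ·
    · · · · # · · · ·
    · · · · · · · · ·
    · · · · · · · · ·
T3:
  2·area = 6
  edge (6, 12)→(0, 6): d=(-6,-6) top-left  bias=+0
  edge (0, 6)→(9, 14): d=(9,8) right/bottom  bias=-1
  edge (9, 14)→(6, 12): d=(-3,-2) top-left  bias=+0
    (0,3)@(1, 7): e=[0,1,5] → #  [on edge]
    (1,3)@(3, 7): e=[12,-15,9] → ·
    (0,4)@(1, 9): e=[-12,19,-1] → ·
    (1,4)@(3, 9): e=[0,3,3] → #  [on edge]
    (2,4)@(5, 9): e=[12,-13,7] → ·
    (1,5)@(3, 11): e=[-12,21,-3] → ·
    (2,5)@(5, 11): e=[0,5,1] → #  [on edge]
    (3,5)@(7, 11): e=[12,-11,5] → ·
    (2,6)@(5, 13): e=[-12,23,-5] → ·
    (3,6)@(7, 13): e=[0,7,-1] → ·  [on edge]
    (4,7)@(9, 15): e=[0,9,-3] → ·  [on edge]
    (5,8)@(11, 17): e=[0,11,-5] → ·  [on edge]
  covered (3 px):
    · · · · · · · · ·
    · · · · · · · · ·
    · · · · · · · · ·
    # · · · · · · · ·
    · # · · · · · · ·
    · · # · · · · · ·
    · · · · · · · · ·
    · · · · · · · · ·
    · · · · · · · · ·
T4:
  2·area = 66
  edge (2, 2)→(16, 0): d=(14,-2) top-left  bias=+0
  edge (16, 0)→(7, 6): d=(-9,6) right/bottom  bias=-1
  edge (7, 6)→(2, 2): d=(-5,-4) top-left  bias=+0
    (4,0)@(9, 1): e=[0,33,33] → #  [on edge]
    (5,0)@(11, 1): e=[4,21,41] → #
    (6,0)@(13, 1): e=[8,9,49] → #
    (7,0)@(15, 1): e=[12,-3,57] → ·
    (2,1)@(5, 3): e=[20,39,7] → #
    (3,1)@(7, 3): e=[24,27,15] → #
    (6,1)@(13, 3): e=[36,-9,39] → ·
    (2,2)@(5, 5): e=[48,21,-3] → ·
    (3,2)@(7, 5): e=[52,9,5] → #
    (4,2)@(9, 5): e=[56,-3,13] → ·
    (5,2)@(11, 5): e=[60,-15,21] → ·
    (3,3)@(7, 7): e=[80,-9,-5] → ·
  covered (8 px):
    · · · · # # # · ·
    · · # # # # · · ·
    · · · # · · · · ·
    · · · · · · · · ·
    · · · · · · · · ·
    · · · · · · · · ·
    · · · · · · · · ·
    · · · · · · · · ·
    · · · · · · · · ·

Result: 28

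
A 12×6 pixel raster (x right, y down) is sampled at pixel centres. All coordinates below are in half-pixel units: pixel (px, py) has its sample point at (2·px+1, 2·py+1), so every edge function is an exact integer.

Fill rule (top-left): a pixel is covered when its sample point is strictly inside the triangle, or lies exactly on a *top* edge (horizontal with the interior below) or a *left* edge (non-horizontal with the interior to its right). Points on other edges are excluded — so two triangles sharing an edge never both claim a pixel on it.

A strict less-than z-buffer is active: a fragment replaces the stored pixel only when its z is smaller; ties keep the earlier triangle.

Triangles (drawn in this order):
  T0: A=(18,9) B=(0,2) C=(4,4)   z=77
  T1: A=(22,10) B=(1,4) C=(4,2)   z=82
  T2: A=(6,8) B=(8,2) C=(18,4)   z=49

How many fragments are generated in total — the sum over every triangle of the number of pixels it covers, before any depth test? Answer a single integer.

T0:
  2·area = 8  (B↔C swapped to make it positive)
  edge (18, 9)→(4, 4): d=(-14,-5) top-left  bias=+0
  edge (4, 4)→(0, 2): d=(-4,-2) top-left  bias=+0
  edge (0, 2)→(18, 9): d=(18,7) right/bottom  bias=-1
    (3,2)@(7, 5): e=[1,2,5] → █
    (4,2)@(9, 5): e=[11,6,-9] → ·
    (3,3)@(7, 7): e=[-27,-6,41] → ·
  covered (1 px):
    · · · · · · · · · · · ·
    · · · · · · · · · · · ·
    · · · █ · · · · · · · ·
    · · · · · · · · · · · ·
    · · · · · · · · · · · ·
    · · · · · · · · · · · ·
T1:
  2·area = 60
  edge (22, 10)→(1, 4): d=(-21,-6) top-left  bias=+0
  edge (1, 4)→(4, 2): d=(3,-2) top-left  bias=+0
  edge (4, 2)→(22, 10): d=(18,8) right/bottom  bias=-1
    (1,1)@(3, 3): e=[33,1,26] → █
    (2,1)@(5, 3): e=[45,5,10] → █
    (3,1)@(7, 3): e=[57,9,-6] → ·
    (1,2)@(3, 5): e=[-9,7,62] → ·
    (2,2)@(5, 5): e=[3,11,46] → █
    (3,2)@(7, 5): e=[15,15,30] → █
    (4,2)@(9, 5): e=[27,19,14] → █
    (5,2)@(11, 5): e=[39,23,-2] → ·
    (2,3)@(5, 7): e=[-39,17,82] → ·
    (3,3)@(7, 7): e=[-27,21,66] → ·
    (4,3)@(9, 7): e=[-15,25,50] → ·
    (6,3)@(13, 7): e=[9,33,18] → █
  covered (8 px):
    · · · · · · · · · · · ·
    · █ █ · · · · · · · · ·
    · · █ █ █ · · · · · · ·
    · · · · · · █ █ · · · ·
    · · · · · · · · · █ · ·
    · · · · · · · · · · · ·
T2:
  2·area = 64
  edge (6, 8)→(8, 2): d=(2,-6) top-left  bias=+0
  edge (8, 2)→(18, 4): d=(10,2) right/bottom  bias=-1
  edge (18, 4)→(6, 8): d=(-12,4) right/bottom  bias=-1
    (1,0)@(3, 1): e=[-32,0,96] → ·  [on edge]
    (4,1)@(9, 3): e=[8,8,48] → █
    (5,1)@(11, 3): e=[20,4,40] → █
    (6,1)@(13, 3): e=[32,0,32] → ·  [on edge]
    (10,1)@(21, 3): e=[80,-16,0] → ·  [on edge]
    (3,2)@(7, 5): e=[0,32,32] → █  [on edge]
    (6,2)@(13, 5): e=[36,20,8] → █
    (7,2)@(15, 5): e=[48,16,0] → ·  [on edge]
    (11,2)@(23, 5): e=[96,0,-32] → ·  [on edge]
    (3,3)@(7, 7): e=[4,52,8] → █
    (4,3)@(9, 7): e=[16,48,0] → ·  [on edge]
    (5,3)@(11, 7): e=[28,44,-8] → ·
    (1,4)@(3, 9): e=[-16,80,0] → ·  [on edge]
    (2,5)@(5, 11): e=[0,96,-32] → ·  [on edge]
  covered (7 px):
    · · · · · · · · · · · ·
    · · · · █ █ · · · · · ·
    · · · █ █ █ █ · · · · ·
    · · · █ · · · · · · · ·
    · · · · · · · · · · · ·
    · · · · · · · · · · · ·

Result: 16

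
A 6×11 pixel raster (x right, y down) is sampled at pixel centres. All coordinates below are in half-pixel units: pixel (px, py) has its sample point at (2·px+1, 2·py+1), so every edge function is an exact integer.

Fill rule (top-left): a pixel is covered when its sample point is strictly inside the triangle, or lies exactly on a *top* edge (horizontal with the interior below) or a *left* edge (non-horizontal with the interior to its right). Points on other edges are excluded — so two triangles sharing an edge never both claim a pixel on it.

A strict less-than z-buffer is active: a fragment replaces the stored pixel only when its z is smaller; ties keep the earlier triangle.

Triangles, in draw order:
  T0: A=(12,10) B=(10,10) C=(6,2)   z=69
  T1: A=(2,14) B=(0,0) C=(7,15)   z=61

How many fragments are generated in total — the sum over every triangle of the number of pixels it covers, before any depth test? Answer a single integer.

T0:
  2·area = 16
  edge (12, 10)→(10, 10): d=(-2,0) right/bottom  bias=-1
  edge (10, 10)→(6, 2): d=(-4,-8) top-left  bias=+0
  edge (6, 2)→(12, 10): d=(6,8) right/bottom  bias=-1
    (4,3)@(9, 7): e=[6,4,6] → █
    (5,3)@(11, 7): e=[6,20,-10] → ·
    (4,4)@(9, 9): e=[2,-4,18] → ·
    (5,4)@(11, 9): e=[2,12,2] → █
    (5,5)@(11, 11): e=[-2,4,14] → ·
  covered (2 px):
    · · · · · ·
    · · · · · ·
    · · · · · ·
    · · · · █ ·
    · · · · · █
    · · · · · ·
    · · · · · ·
    · · · · · ·
    · · · · · ·
    · · · · · ·
    · · · · · ·
T1:
  2·area = 68
  edge (2, 14)→(0, 0): d=(-2,-14) top-left  bias=+0
  edge (0, 0)→(7, 15): d=(7,15) right/bottom  bias=-1
  edge (7, 15)→(2, 14): d=(-5,-1) top-left  bias=+0
    (0,1)@(1, 3): e=[8,6,54] → █
    (1,1)@(3, 3): e=[36,-24,56] → ·
    (0,2)@(1, 5): e=[4,20,44] → █
    (1,2)@(3, 5): e=[32,-10,46] → ·
    (0,3)@(1, 7): e=[0,34,34] → █  [on edge]
    (1,3)@(3, 7): e=[28,4,36] → █
    (2,3)@(5, 7): e=[56,-26,38] → ·
    (0,4)@(1, 9): e=[-4,48,24] → ·
    (1,4)@(3, 9): e=[24,18,26] → █
    (2,4)@(5, 9): e=[52,-12,28] → ·
    (1,5)@(3, 11): e=[20,32,16] → █
    (2,5)@(5, 11): e=[48,2,18] → █
    (3,7)@(7, 15): e=[68,0,0] → ·  [on edge]
    (1,10)@(3, 21): e=[0,102,-34] → ·  [on edge]
  covered (9 px):
    · · · · · ·
    █ · · · · ·
    █ · · · · ·
    █ █ · · · ·
    · █ · · · ·
    · █ █ · · ·
    · █ █ · · ·
    · · · · · ·
    · · · · · ·
    · · · · · ·
    · · · · · ·

Answer: 11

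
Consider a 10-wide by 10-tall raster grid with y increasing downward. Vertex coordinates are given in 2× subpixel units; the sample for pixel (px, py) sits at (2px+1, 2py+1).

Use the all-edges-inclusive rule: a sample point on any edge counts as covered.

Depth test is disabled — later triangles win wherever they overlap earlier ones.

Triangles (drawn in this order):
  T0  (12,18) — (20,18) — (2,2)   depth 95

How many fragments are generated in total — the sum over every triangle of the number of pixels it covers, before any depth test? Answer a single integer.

T0:
  2·area = 128  (B↔C swapped to make it positive)
  edge (12, 18)→(2, 2): d=(-10,-16) inclusive
  edge (2, 2)→(20, 18): d=(18,16) inclusive
  edge (20, 18)→(12, 18): d=(-8,0) inclusive
    (1,1)@(3, 3): e=[6,2,120] → X
    (2,1)@(5, 3): e=[38,-30,120] → .
    (1,2)@(3, 5): e=[-14,38,104] → .
    (2,2)@(5, 5): e=[18,6,104] → X
    (3,2)@(7, 5): e=[50,-26,104] → .
    (2,3)@(5, 7): e=[-2,42,88] → .
    (3,3)@(7, 7): e=[30,10,88] → X
    (4,3)@(9, 7): e=[62,-22,88] → .
    (3,4)@(7, 9): e=[10,46,72] → X
    (4,4)@(9, 9): e=[42,14,72] → X
    (5,4)@(11, 9): e=[74,-18,72] → .
    (3,5)@(7, 11): e=[-10,82,56] → .
  covered (16 px):
    . . . . . . . . . .
    . X . . . . . . . .
    . . X . . . . . . .
    . . . X . . . . . .
    . . . X X . . . . .
    . . . . X X . . . .
    . . . . X X X . . .
    . . . . . X X X . .
    . . . . . . X X X .
    . . . . . . . . . .

Result: 16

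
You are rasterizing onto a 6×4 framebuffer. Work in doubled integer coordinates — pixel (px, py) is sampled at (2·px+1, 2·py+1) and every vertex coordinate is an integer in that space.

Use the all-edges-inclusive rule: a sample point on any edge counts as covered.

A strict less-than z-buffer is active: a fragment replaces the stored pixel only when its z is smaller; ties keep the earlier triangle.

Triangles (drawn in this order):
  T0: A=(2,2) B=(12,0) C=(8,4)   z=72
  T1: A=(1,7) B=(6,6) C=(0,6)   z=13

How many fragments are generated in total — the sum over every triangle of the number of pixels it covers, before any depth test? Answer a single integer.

T0:
  2·area = 32
  edge (2, 2)→(12, 0): d=(10,-2) inclusive
  edge (12, 0)→(8, 4): d=(-4,4) inclusive
  edge (8, 4)→(2, 2): d=(-6,-2) inclusive
    (3,0)@(7, 1): e=[0,16,16] → #  [on edge]
    (4,0)@(9, 1): e=[4,8,20] → #
    (5,0)@(11, 1): e=[8,0,24] → #  [on edge]
    (2,1)@(5, 3): e=[16,16,0] → #  [on edge]
    (4,1)@(9, 3): e=[24,0,8] → #  [on edge]
    (5,1)@(11, 3): e=[28,-8,12] → ·
    (2,2)@(5, 5): e=[36,8,-12] → ·
    (3,2)@(7, 5): e=[40,0,-8] → ·  [on edge]
    (4,2)@(9, 5): e=[44,-8,-4] → ·
    (5,2)@(11, 5): e=[48,-16,0] → ·  [on edge]
    (2,3)@(5, 7): e=[56,0,-24] → ·  [on edge]
  covered (6 px):
    · · · # # #
    · · # # # ·
    · · · · · ·
    · · · · · ·
T1:
  2·area = 6  (B↔C swapped to make it positive)
  edge (1, 7)→(0, 6): d=(-1,-1) inclusive
  edge (0, 6)→(6, 6): d=(6,0) inclusive
  edge (6, 6)→(1, 7): d=(-5,1) inclusive
    (5,2)@(11, 5): e=[12,-6,0] → ·  [on edge]
    (0,3)@(1, 7): e=[0,6,0] → #  [on edge]
    (1,3)@(3, 7): e=[2,6,-2] → ·
  covered (1 px):
    · · · · · ·
    · · · · · ·
    · · · · · ·
    # · · · · ·

Answer: 7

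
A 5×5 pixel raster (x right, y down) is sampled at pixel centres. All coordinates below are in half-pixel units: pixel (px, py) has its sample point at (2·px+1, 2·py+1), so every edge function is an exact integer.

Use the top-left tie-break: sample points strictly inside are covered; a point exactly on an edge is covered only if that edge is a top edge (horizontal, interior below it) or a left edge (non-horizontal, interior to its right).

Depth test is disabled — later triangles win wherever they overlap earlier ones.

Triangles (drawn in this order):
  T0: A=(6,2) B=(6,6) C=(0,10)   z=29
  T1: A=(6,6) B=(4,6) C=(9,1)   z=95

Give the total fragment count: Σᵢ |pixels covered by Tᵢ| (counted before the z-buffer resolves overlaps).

T0:
  2·area = 24
  edge (6, 2)→(6, 6): d=(0,4) right/bottom  bias=-1
  edge (6, 6)→(0, 10): d=(-6,4) right/bottom  bias=-1
  edge (0, 10)→(6, 2): d=(6,-8) top-left  bias=+0
    (2,2)@(5, 5): e=[4,10,10] → █
    (3,2)@(7, 5): e=[-4,2,26] → ·
    (1,3)@(3, 7): e=[12,6,6] → █
    (2,3)@(5, 7): e=[4,-2,22] → ·
    (0,4)@(1, 9): e=[20,2,2] → █
    (1,4)@(3, 9): e=[12,-6,18] → ·
  covered (3 px):
    · · · · ·
    · · · · ·
    · · █ · ·
    · █ · · ·
    █ · · · ·
T1:
  2·area = 10
  edge (6, 6)→(4, 6): d=(-2,0) right/bottom  bias=-1
  edge (4, 6)→(9, 1): d=(5,-5) top-left  bias=+0
  edge (9, 1)→(6, 6): d=(-3,5) right/bottom  bias=-1
    (4,0)@(9, 1): e=[10,0,0] → ·  [on edge]
    (3,1)@(7, 3): e=[6,0,4] → █  [on edge]
    (4,1)@(9, 3): e=[6,10,-6] → ·
    (2,2)@(5, 5): e=[2,0,8] → █  [on edge]
    (3,2)@(7, 5): e=[2,10,-2] → ·
    (1,3)@(3, 7): e=[-2,0,12] → ·  [on edge]
    (2,3)@(5, 7): e=[-2,10,2] → ·
    (0,4)@(1, 9): e=[-6,0,16] → ·  [on edge]
  covered (2 px):
    · · · · ·
    · · · █ ·
    · · █ · ·
    · · · · ·
    · · · · ·

Answer: 5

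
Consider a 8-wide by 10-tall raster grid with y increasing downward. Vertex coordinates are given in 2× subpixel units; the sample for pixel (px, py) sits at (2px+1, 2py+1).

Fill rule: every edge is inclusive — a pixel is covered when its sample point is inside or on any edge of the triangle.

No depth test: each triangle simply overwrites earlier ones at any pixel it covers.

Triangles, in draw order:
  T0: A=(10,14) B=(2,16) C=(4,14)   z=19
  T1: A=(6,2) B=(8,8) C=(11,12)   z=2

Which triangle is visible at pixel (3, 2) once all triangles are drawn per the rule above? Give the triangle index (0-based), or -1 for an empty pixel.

T0:
  2·area = 12
  edge (10, 14)→(2, 16): d=(-8,2) inclusive
  edge (2, 16)→(4, 14): d=(2,-2) inclusive
  edge (4, 14)→(10, 14): d=(6,0) inclusive
    (7,1)@(15, 3): e=[78,0,-66] → .  [on edge]
    (6,2)@(13, 5): e=[66,0,-54] → .  [on edge]
    (5,3)@(11, 7): e=[54,0,-42] → .  [on edge]
    (4,4)@(9, 9): e=[42,0,-30] → .  [on edge]
    (3,5)@(7, 11): e=[30,0,-18] → .  [on edge]
    (2,6)@(5, 13): e=[18,0,-6] → .  [on edge]
    (1,7)@(3, 15): e=[6,0,6] → X  [on edge]
    (2,7)@(5, 15): e=[2,4,6] → X
    (3,7)@(7, 15): e=[-2,8,6] → .
    (0,8)@(1, 17): e=[-6,0,18] → .  [on edge]
    (1,8)@(3, 17): e=[-10,4,18] → .
    (2,8)@(5, 17): e=[-14,8,18] → .
  covered (2 px):
    . . . . . . . .
    . . . . . . . .
    . . . . . . . .
    . . . . . . . .
    . . . . . . . .
    . . . . . . . .
    . . . . . . . .
    . X X . . . . .
    . . . . . . . .
    . . . . . . . .
T1:
  2·area = 10  (B↔C swapped to make it positive)
  edge (6, 2)→(11, 12): d=(5,10) inclusive
  edge (11, 12)→(8, 8): d=(-3,-4) inclusive
  edge (8, 8)→(6, 2): d=(-2,-6) inclusive
    (3,2)@(7, 5): e=[5,5,0] → X  [on edge]
    (4,2)@(9, 5): e=[-15,13,12] → .
    (3,3)@(7, 7): e=[15,-1,-4] → .
    (4,4)@(9, 9): e=[5,1,4] → X
    (5,4)@(11, 9): e=[-15,9,16] → .
    (4,5)@(9, 11): e=[15,-5,0] → .  [on edge]
    (5,8)@(11, 17): e=[25,-15,0] → .  [on edge]
  covered (2 px):
    . . . . . . . .
    . . . . . . . .
    . . . X . . . .
    . . . . . . . .
    . . . . X . . .
    . . . . . . . .
    . . . . . . . .
    . . . . . . . .
    . . . . . . . .
    . . . . . . . .

Z-buffer (winner per pixel, '.' = empty):
  . . . . . . . .
  . . . . . . . .
  . . . 1 . . . .
  . . . . . . . .
  . . . . 1 . . .
  . . . . . . . .
  . . . . . . . .
  . 0 0 . . . . .
  . . . . . . . .
  . . . . . . . .

Result: 1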